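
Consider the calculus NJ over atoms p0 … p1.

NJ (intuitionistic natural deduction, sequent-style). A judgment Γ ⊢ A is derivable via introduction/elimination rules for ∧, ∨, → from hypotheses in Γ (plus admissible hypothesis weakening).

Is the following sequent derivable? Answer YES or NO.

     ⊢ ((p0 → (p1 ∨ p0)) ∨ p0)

Derivation (root first):
[∨I₁]  ⊢ ((p0 → (p1 ∨ p0)) ∨ p0)
  [→I]  ⊢ (p0 → (p1 ∨ p0))
    [∨I₂] p0 ⊢ (p1 ∨ p0)
      [Ax] p0 ⊢ p0

Result: YES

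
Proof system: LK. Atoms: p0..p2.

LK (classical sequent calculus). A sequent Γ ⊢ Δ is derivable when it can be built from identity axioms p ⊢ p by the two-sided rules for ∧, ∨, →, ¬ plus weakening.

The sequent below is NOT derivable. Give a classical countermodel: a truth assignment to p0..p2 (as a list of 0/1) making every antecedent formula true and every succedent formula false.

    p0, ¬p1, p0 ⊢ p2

Search for a countermodel by truth-table:
  v=000: Γ:[p0=F, ¬p1=T, p0=F] Δ:[p2=F] refutes=False
  v=001: Γ:[p0=F, ¬p1=T, p0=F] Δ:[p2=T] refutes=False
  v=010: Γ:[p0=F, ¬p1=F, p0=F] Δ:[p2=F] refutes=False
  v=011: Γ:[p0=F, ¬p1=F, p0=F] Δ:[p2=T] refutes=False
  v=100: Γ:[p0=T, ¬p1=T, p0=T] Δ:[p2=F] refutes=True  ← countermodel

Result: [1, 0, 0]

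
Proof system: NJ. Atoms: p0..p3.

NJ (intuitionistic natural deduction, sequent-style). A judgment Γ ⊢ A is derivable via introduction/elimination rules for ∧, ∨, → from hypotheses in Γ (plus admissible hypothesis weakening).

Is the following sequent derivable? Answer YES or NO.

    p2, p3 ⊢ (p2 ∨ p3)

Proof tree:
[Wk] p2, p3 ⊢ (p2 ∨ p3)
  [∨I₁] p2 ⊢ (p2 ∨ p3)
    [Ax] p2 ⊢ p2

Result: YES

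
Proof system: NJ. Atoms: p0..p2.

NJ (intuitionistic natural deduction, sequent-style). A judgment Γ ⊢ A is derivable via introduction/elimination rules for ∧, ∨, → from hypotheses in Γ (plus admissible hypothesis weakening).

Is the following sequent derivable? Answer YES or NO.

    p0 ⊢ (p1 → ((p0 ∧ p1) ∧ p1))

Derivation (root first):
[→I] p0 ⊢ (p1 → ((p0 ∧ p1) ∧ p1))
  [∧I] p1, p0 ⊢ ((p0 ∧ p1) ∧ p1)
    [∧I] p1, p0 ⊢ (p0 ∧ p1)
      [Ax] p0 ⊢ p0
      [Ax] p1 ⊢ p1
    [Ax] p1 ⊢ p1

Result: YES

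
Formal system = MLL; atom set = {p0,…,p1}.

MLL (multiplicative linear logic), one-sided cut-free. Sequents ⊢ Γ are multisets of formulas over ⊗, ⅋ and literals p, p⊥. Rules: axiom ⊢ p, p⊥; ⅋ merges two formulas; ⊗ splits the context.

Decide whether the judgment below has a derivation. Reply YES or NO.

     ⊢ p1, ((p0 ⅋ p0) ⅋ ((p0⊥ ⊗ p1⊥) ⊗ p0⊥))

Proof tree:
[⅋]  ⊢ p1, ((p0 ⅋ p0) ⅋ ((p0⊥ ⊗ p1⊥) ⊗ p0⊥))
  [⅋]  ⊢ p1, ((p0⊥ ⊗ p1⊥) ⊗ p0⊥), (p0 ⅋ p0)
    [⊗]  ⊢ p0, p1, p0, ((p0⊥ ⊗ p1⊥) ⊗ p0⊥)
      [⊗]  ⊢ p0, p1, (p0⊥ ⊗ p1⊥)
        [Ax]  ⊢ p0, p0⊥
        [Ax]  ⊢ p1, p1⊥
      [Ax]  ⊢ p0, p0⊥

Result: YES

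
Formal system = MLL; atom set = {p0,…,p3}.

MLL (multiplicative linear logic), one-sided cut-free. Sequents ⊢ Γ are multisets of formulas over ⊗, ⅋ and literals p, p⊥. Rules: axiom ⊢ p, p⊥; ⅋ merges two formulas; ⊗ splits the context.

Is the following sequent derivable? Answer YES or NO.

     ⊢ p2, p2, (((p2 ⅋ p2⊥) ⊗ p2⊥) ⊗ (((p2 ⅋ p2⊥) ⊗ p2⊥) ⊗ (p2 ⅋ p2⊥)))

Derivation trace:
[⊗]  ⊢ p2, p2, (((p2 ⅋ p2⊥) ⊗ p2⊥) ⊗ (((p2 ⅋ p2⊥) ⊗ p2⊥) ⊗ (p2 ⅋ p2⊥)))
  [⊗]  ⊢ p2, ((p2 ⅋ p2⊥) ⊗ p2⊥)
    [⅋]  ⊢ (p2 ⅋ p2⊥)
      [Ax]  ⊢ p2, p2⊥
    [Ax]  ⊢ p2, p2⊥
  [⊗]  ⊢ p2, (((p2 ⅋ p2⊥) ⊗ p2⊥) ⊗ (p2 ⅋ p2⊥))
    [⊗]  ⊢ p2, ((p2 ⅋ p2⊥) ⊗ p2⊥)
      [⅋]  ⊢ (p2 ⅋ p2⊥)
        [Ax]  ⊢ p2, p2⊥
      [Ax]  ⊢ p2, p2⊥
    [⅋]  ⊢ (p2 ⅋ p2⊥)
      [Ax]  ⊢ p2, p2⊥

Result: YES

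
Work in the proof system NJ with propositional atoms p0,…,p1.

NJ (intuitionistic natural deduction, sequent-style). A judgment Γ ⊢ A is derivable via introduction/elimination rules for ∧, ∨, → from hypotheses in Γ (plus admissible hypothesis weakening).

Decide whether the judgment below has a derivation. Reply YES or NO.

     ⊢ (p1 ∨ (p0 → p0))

Derivation trace:
[∨I₂]  ⊢ (p1 ∨ (p0 → p0))
  [→I]  ⊢ (p0 → p0)
    [Ax] p0 ⊢ p0

Result: YES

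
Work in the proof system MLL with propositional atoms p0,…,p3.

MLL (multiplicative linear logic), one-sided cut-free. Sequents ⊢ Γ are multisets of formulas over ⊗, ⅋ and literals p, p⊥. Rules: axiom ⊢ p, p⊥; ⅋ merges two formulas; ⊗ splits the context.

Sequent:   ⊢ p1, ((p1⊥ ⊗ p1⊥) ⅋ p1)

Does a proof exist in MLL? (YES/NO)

Proof tree:
[⅋]  ⊢ p1, ((p1⊥ ⊗ p1⊥) ⅋ p1)
  [⊗]  ⊢ p1, p1, (p1⊥ ⊗ p1⊥)
    [Ax]  ⊢ p1, p1⊥
    [Ax]  ⊢ p1, p1⊥

Result: YES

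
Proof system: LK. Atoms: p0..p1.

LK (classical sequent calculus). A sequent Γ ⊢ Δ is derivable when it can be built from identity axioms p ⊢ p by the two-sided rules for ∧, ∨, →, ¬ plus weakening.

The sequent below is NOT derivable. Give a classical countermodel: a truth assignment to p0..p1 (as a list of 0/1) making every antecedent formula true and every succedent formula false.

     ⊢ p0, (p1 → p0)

Truth-table refutation:
  v=00: Γ:[] Δ:[p0=F, (p1 → p0)=T] refutes=False
  v=01: Γ:[] Δ:[p0=F, (p1 → p0)=F] refutes=True  ← countermodel

Result: [0, 1]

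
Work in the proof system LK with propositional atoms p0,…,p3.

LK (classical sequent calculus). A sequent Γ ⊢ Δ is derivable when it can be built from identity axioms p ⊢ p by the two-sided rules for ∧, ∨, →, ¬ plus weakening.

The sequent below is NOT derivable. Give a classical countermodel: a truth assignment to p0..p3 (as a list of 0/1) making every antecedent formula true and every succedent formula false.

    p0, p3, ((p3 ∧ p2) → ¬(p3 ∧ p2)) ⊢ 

Truth-table refutation:
  v=0000: Γ:[p0=F, p3=F, ((p3 ∧ p2) → ¬(p3 ∧ p2))=T] Δ:[] refutes=False
  v=0001: Γ:[p0=F, p3=T, ((p3 ∧ p2) → ¬(p3 ∧ p2))=T] Δ:[] refutes=False
  v=0010: Γ:[p0=F, p3=F, ((p3 ∧ p2) → ¬(p3 ∧ p2))=T] Δ:[] refutes=False
  v=0011: Γ:[p0=F, p3=T, ((p3 ∧ p2) → ¬(p3 ∧ p2))=F] Δ:[] refutes=False
  v=0100: Γ:[p0=F, p3=F, ((p3 ∧ p2) → ¬(p3 ∧ p2))=T] Δ:[] refutes=False
  v=0101: Γ:[p0=F, p3=T, ((p3 ∧ p2) → ¬(p3 ∧ p2))=T] Δ:[] refutes=False
  v=0110: Γ:[p0=F, p3=F, ((p3 ∧ p2) → ¬(p3 ∧ p2))=T] Δ:[] refutes=False
  v=0111: Γ:[p0=F, p3=T, ((p3 ∧ p2) → ¬(p3 ∧ p2))=F] Δ:[] refutes=False
  v=1000: Γ:[p0=T, p3=F, ((p3 ∧ p2) → ¬(p3 ∧ p2))=T] Δ:[] refutes=False
  v=1001: Γ:[p0=T, p3=T, ((p3 ∧ p2) → ¬(p3 ∧ p2))=T] Δ:[] refutes=True  ← countermodel

Result: [1, 0, 0, 1]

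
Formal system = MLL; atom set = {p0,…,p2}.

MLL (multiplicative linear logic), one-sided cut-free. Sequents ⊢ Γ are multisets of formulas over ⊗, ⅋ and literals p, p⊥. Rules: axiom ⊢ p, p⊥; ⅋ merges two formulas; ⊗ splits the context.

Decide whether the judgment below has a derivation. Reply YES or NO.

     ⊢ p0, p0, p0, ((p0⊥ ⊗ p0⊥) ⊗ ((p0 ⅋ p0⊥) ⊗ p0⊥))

Derivation trace:
[⊗]  ⊢ p0, p0, p0, ((p0⊥ ⊗ p0⊥) ⊗ ((p0 ⅋ p0⊥) ⊗ p0⊥))
  [⊗]  ⊢ p0, p0, (p0⊥ ⊗ p0⊥)
    [Ax]  ⊢ p0, p0⊥
    [Ax]  ⊢ p0, p0⊥
  [⊗]  ⊢ p0, ((p0 ⅋ p0⊥) ⊗ p0⊥)
    [⅋]  ⊢ (p0 ⅋ p0⊥)
      [Ax]  ⊢ p0, p0⊥
    [Ax]  ⊢ p0, p0⊥

Result: YES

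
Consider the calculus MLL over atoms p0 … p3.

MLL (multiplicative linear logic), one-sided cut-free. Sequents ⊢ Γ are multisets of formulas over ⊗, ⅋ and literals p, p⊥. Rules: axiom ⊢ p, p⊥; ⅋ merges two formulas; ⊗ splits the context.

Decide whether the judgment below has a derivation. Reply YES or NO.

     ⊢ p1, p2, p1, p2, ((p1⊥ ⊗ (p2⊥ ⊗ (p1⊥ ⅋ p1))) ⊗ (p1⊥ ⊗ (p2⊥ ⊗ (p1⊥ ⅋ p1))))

Derivation trace:
[⊗]  ⊢ p1, p2, p1, p2, ((p1⊥ ⊗ (p2⊥ ⊗ (p1⊥ ⅋ p1))) ⊗ (p1⊥ ⊗ (p2⊥ ⊗ (p1⊥ ⅋ p1))))
  [⊗]  ⊢ p1, p2, (p1⊥ ⊗ (p2⊥ ⊗ (p1⊥ ⅋ p1)))
    [Ax]  ⊢ p1, p1⊥
    [⊗]  ⊢ p2, (p2⊥ ⊗ (p1⊥ ⅋ p1))
      [Ax]  ⊢ p2, p2⊥
      [⅋]  ⊢ (p1⊥ ⅋ p1)
        [Ax]  ⊢ p1, p1⊥
  [⊗]  ⊢ p1, p2, (p1⊥ ⊗ (p2⊥ ⊗ (p1⊥ ⅋ p1)))
    [Ax]  ⊢ p1, p1⊥
    [⊗]  ⊢ p2, (p2⊥ ⊗ (p1⊥ ⅋ p1))
      [Ax]  ⊢ p2, p2⊥
      [⅋]  ⊢ (p1⊥ ⅋ p1)
        [Ax]  ⊢ p1, p1⊥

Result: YES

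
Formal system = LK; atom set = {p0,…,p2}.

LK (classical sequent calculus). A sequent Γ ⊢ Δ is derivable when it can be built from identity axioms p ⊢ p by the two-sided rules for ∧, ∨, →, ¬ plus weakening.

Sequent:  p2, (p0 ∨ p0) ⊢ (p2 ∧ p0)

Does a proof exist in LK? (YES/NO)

Derivation trace:
[∨L] p2, (p0 ∨ p0) ⊢ (p2 ∧ p0)
  [∧R] p2, p0 ⊢ (p2 ∧ p0)
    [Ax] p2 ⊢ p2
    [Ax] p0 ⊢ p0
  [∧R] p2, p0 ⊢ (p2 ∧ p0)
    [Ax] p2 ⊢ p2
    [Ax] p0 ⊢ p0

Result: YES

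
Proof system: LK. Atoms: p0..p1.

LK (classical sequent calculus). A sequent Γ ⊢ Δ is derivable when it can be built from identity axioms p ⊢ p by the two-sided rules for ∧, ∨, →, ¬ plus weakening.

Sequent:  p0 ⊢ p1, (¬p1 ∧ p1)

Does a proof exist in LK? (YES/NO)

Search for a countermodel by truth-table:
  v=00: Γ:[p0=F] Δ:[p1=F, (¬p1 ∧ p1)=F] refutes=False
  v=01: Γ:[p0=F] Δ:[p1=T, (¬p1 ∧ p1)=F] refutes=False
  v=10: Γ:[p0=T] Δ:[p1=F, (¬p1 ∧ p1)=F] refutes=True  ← countermodel

Result: NO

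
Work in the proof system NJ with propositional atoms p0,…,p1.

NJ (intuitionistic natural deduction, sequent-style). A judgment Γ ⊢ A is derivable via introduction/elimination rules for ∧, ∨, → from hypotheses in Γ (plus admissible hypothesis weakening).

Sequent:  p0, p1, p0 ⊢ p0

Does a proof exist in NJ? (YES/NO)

Derivation trace:
[Wk] p0, p1, p0 ⊢ p0
  [Wk] p0, p1 ⊢ p0
    [Ax] p0 ⊢ p0

Result: YES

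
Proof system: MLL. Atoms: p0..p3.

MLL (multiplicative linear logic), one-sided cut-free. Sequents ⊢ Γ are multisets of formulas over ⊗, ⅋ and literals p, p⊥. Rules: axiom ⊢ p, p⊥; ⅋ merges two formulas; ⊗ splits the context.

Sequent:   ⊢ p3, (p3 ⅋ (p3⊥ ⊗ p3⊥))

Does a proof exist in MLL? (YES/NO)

Derivation (root first):
[⅋]  ⊢ p3, (p3 ⅋ (p3⊥ ⊗ p3⊥))
  [⊗]  ⊢ p3, p3, (p3⊥ ⊗ p3⊥)
    [Ax]  ⊢ p3, p3⊥
    [Ax]  ⊢ p3, p3⊥

Result: YES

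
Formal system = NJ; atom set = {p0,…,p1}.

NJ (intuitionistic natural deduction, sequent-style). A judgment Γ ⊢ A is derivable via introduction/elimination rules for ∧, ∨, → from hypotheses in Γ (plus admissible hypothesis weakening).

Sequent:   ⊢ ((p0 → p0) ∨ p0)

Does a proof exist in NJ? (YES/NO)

Derivation (root first):
[∨I₁]  ⊢ ((p0 → p0) ∨ p0)
  [→I]  ⊢ (p0 → p0)
    [Ax] p0 ⊢ p0

Result: YES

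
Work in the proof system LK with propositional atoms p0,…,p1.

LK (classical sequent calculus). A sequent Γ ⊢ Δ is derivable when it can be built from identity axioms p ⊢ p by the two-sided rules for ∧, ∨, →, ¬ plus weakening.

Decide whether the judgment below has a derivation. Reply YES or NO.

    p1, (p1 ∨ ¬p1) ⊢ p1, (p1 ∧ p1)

Derivation trace:
[∨L] p1, (p1 ∨ ¬p1) ⊢ p1, (p1 ∧ p1)
  [∧R] p1 ⊢ (p1 ∧ p1)
    [Ax] p1 ⊢ p1
    [Ax] p1 ⊢ p1
  [WR] p1, ¬p1 ⊢ p1
    [¬L] p1, ¬p1 ⊢ 
      [Ax] p1 ⊢ p1

Result: YES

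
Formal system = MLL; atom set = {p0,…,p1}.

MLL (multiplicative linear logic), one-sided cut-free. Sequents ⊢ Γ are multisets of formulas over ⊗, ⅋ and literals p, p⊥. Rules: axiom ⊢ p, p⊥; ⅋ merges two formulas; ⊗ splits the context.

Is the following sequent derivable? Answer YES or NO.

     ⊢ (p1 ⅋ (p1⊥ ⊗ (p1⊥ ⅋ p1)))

Derivation (root first):
[⅋]  ⊢ (p1 ⅋ (p1⊥ ⊗ (p1⊥ ⅋ p1)))
  [⊗]  ⊢ p1, (p1⊥ ⊗ (p1⊥ ⅋ p1))
    [Ax]  ⊢ p1, p1⊥
    [⅋]  ⊢ (p1⊥ ⅋ p1)
      [Ax]  ⊢ p1, p1⊥

Result: YES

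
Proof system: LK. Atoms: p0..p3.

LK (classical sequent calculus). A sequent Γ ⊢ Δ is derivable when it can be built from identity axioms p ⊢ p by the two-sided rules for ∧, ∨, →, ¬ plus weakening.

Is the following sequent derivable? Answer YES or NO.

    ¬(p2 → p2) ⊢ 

Derivation (root first):
[¬L] ¬(p2 → p2) ⊢ 
  [→R]  ⊢ (p2 → p2)
    [Ax] p2 ⊢ p2

Result: YES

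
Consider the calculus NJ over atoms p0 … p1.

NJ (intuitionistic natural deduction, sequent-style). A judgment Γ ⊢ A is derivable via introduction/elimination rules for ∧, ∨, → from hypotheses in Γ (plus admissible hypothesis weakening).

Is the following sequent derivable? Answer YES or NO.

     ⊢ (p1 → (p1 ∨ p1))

Derivation trace:
[→I]  ⊢ (p1 → (p1 ∨ p1))
  [∨I₂] p1 ⊢ (p1 ∨ p1)
    [Ax] p1 ⊢ p1

Result: YES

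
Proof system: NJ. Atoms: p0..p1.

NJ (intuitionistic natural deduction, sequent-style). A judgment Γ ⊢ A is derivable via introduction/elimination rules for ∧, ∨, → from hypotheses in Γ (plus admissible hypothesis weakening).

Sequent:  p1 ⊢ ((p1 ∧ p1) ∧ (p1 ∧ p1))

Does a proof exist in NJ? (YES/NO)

Derivation trace:
[∧I] p1 ⊢ ((p1 ∧ p1) ∧ (p1 ∧ p1))
  [∧I] p1 ⊢ (p1 ∧ p1)
    [Wk] p1, p1 ⊢ p1
      [Ax] p1 ⊢ p1
    [Ax] p1 ⊢ p1
  [∧I] p1 ⊢ (p1 ∧ p1)
    [Wk] p1, p1 ⊢ p1
      [Ax] p1 ⊢ p1
    [Ax] p1 ⊢ p1

Result: YES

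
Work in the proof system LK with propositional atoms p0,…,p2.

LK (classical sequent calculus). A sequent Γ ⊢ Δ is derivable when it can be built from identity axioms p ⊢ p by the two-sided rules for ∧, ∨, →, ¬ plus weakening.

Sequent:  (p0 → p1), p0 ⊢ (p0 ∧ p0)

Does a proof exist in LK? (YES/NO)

Proof tree:
[∧R] (p0 → p1), p0 ⊢ (p0 ∧ p0)
  [Ax] p0 ⊢ p0
  [→L] p0, (p0 → p1) ⊢ p0
    [Ax] p0 ⊢ p0
    [WL] p0, p1 ⊢ p0
      [Ax] p0 ⊢ p0

Result: YES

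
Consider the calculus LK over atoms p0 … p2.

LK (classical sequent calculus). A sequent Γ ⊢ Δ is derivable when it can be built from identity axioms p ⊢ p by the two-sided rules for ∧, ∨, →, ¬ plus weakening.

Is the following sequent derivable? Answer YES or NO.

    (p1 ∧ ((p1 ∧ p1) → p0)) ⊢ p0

Derivation trace:
[∧L] (p1 ∧ ((p1 ∧ p1) → p0)) ⊢ p0
  [→L] p1, ((p1 ∧ p1) → p0) ⊢ p0
    [∧R] p1 ⊢ (p1 ∧ p1)
      [Ax] p1 ⊢ p1
      [Ax] p1 ⊢ p1
    [Ax] p0 ⊢ p0

Result: YES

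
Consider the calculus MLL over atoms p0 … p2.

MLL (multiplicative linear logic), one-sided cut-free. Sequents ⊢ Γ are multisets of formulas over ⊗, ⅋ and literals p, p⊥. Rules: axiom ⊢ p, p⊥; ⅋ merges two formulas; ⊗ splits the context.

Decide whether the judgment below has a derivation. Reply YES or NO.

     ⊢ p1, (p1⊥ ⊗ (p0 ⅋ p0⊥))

Derivation (root first):
[⊗]  ⊢ p1, (p1⊥ ⊗ (p0 ⅋ p0⊥))
  [Ax]  ⊢ p1, p1⊥
  [⅋]  ⊢ (p0 ⅋ p0⊥)
    [Ax]  ⊢ p0, p0⊥

Result: YES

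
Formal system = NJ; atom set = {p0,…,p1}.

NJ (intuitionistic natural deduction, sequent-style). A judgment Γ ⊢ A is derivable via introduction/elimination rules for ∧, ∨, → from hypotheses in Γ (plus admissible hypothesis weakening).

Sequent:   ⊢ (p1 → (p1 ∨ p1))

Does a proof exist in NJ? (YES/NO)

Derivation (root first):
[→I]  ⊢ (p1 → (p1 ∨ p1))
  [∨I₂] p1 ⊢ (p1 ∨ p1)
    [Ax] p1 ⊢ p1

Result: YES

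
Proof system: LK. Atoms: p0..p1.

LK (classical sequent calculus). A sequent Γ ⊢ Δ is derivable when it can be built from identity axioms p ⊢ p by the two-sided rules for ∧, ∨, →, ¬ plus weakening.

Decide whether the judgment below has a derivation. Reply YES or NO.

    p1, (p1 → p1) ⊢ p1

Derivation trace:
[→L] p1, (p1 → p1) ⊢ p1
  [Ax] p1 ⊢ p1
  [WL] p1, p1 ⊢ p1
    [Ax] p1 ⊢ p1

Result: YES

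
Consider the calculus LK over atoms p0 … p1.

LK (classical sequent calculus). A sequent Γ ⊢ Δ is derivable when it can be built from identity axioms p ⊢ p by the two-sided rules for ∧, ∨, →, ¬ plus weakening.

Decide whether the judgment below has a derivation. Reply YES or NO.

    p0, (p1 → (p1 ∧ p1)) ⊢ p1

Truth-table refutation:
  v=00: Γ:[p0=F, (p1 → (p1 ∧ p1))=T] Δ:[p1=F] refutes=False
  v=01: Γ:[p0=F, (p1 → (p1 ∧ p1))=T] Δ:[p1=T] refutes=False
  v=10: Γ:[p0=T, (p1 → (p1 ∧ p1))=T] Δ:[p1=F] refutes=True  ← countermodel

Result: NO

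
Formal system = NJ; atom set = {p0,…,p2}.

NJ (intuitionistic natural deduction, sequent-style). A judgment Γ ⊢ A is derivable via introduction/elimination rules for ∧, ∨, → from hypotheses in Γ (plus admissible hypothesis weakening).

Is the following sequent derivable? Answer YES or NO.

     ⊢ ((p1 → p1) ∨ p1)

Derivation (root first):
[∨I₁]  ⊢ ((p1 → p1) ∨ p1)
  [→I]  ⊢ (p1 → p1)
    [Ax] p1 ⊢ p1

Result: YES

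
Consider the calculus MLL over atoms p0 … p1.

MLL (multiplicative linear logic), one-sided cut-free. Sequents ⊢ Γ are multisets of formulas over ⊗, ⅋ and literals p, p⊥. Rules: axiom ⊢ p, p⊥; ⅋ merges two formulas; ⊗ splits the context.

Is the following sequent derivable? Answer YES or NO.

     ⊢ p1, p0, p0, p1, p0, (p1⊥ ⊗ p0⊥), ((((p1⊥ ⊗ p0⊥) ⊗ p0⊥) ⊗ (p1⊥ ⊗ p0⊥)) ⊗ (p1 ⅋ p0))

Derivation trace:
[⊗]  ⊢ p1, p0, p0, p1, p0, (p1⊥ ⊗ p0⊥), ((((p1⊥ ⊗ p0⊥) ⊗ p0⊥) ⊗ (p1⊥ ⊗ p0⊥)) ⊗ (p1 ⅋ p0))
  [⊗]  ⊢ p1, p0, p0, p1, p0, (((p1⊥ ⊗ p0⊥) ⊗ p0⊥) ⊗ (p1⊥ ⊗ p0⊥))
    [⊗]  ⊢ p1, p0, p0, ((p1⊥ ⊗ p0⊥) ⊗ p0⊥)
      [⊗]  ⊢ p1, p0, (p1⊥ ⊗ p0⊥)
        [Ax]  ⊢ p1, p1⊥
        [Ax]  ⊢ p0, p0⊥
      [Ax]  ⊢ p0, p0⊥
    [⊗]  ⊢ p1, p0, (p1⊥ ⊗ p0⊥)
      [Ax]  ⊢ p1, p1⊥
      [Ax]  ⊢ p0, p0⊥
  [⅋]  ⊢ (p1⊥ ⊗ p0⊥), (p1 ⅋ p0)
    [⊗]  ⊢ p1, p0, (p1⊥ ⊗ p0⊥)
      [Ax]  ⊢ p1, p1⊥
      [Ax]  ⊢ p0, p0⊥

Result: YES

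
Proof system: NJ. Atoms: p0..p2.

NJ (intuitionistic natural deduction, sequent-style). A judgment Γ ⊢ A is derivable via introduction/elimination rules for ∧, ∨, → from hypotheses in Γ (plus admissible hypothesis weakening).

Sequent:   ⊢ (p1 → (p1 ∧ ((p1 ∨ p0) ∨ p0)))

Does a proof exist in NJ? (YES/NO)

Derivation (root first):
[→I]  ⊢ (p1 → (p1 ∧ ((p1 ∨ p0) ∨ p0)))
  [∧I] p1 ⊢ (p1 ∧ ((p1 ∨ p0) ∨ p0))
    [Ax] p1 ⊢ p1
    [∨I₁] p1 ⊢ ((p1 ∨ p0) ∨ p0)
      [∨I₁] p1 ⊢ (p1 ∨ p0)
        [Ax] p1 ⊢ p1

Result: YES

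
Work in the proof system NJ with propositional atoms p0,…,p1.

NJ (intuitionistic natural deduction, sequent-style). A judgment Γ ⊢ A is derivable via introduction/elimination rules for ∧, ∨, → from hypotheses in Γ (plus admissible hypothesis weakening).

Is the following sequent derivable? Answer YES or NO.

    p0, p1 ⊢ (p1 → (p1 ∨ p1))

Proof tree:
[→I] p0, p1 ⊢ (p1 → (p1 ∨ p1))
  [∨I₂] p1, p0, p1 ⊢ (p1 ∨ p1)
    [Wk] p1, p0, p1 ⊢ p1
      [Wk] p1, p0 ⊢ p1
        [Ax] p1 ⊢ p1

Result: YES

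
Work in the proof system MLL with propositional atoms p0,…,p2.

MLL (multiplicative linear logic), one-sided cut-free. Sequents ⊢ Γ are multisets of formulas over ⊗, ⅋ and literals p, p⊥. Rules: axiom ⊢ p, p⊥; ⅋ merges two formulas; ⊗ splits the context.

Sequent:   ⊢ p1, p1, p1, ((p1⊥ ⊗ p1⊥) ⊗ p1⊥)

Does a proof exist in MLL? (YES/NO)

Derivation trace:
[⊗]  ⊢ p1, p1, p1, ((p1⊥ ⊗ p1⊥) ⊗ p1⊥)
  [⊗]  ⊢ p1, p1, (p1⊥ ⊗ p1⊥)
    [Ax]  ⊢ p1, p1⊥
    [Ax]  ⊢ p1, p1⊥
  [Ax]  ⊢ p1, p1⊥

Result: YES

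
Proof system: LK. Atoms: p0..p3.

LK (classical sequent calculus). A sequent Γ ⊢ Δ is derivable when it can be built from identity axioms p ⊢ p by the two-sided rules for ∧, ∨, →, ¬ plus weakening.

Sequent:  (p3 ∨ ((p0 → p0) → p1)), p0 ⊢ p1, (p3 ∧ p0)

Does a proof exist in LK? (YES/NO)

Derivation (root first):
[∧R] (p3 ∨ ((p0 → p0) → p1)), p0 ⊢ p1, (p3 ∧ p0)
  [∨L] (p3 ∨ ((p0 → p0) → p1)) ⊢ p1, p3
    [Ax] p3 ⊢ p3
    [→L] ((p0 → p0) → p1) ⊢ p1
      [→R]  ⊢ (p0 → p0)
        [Ax] p0 ⊢ p0
      [Ax] p1 ⊢ p1
  [Ax] p0 ⊢ p0

Result: YES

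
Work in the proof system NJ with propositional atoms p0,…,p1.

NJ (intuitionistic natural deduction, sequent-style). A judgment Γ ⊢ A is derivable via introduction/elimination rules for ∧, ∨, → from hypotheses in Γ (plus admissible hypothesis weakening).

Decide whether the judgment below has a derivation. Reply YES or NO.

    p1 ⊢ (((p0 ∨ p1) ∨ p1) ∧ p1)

Derivation trace:
[∧I] p1 ⊢ (((p0 ∨ p1) ∨ p1) ∧ p1)
  [∨I₁] p1 ⊢ ((p0 ∨ p1) ∨ p1)
    [∨I₂] p1 ⊢ (p0 ∨ p1)
      [Ax] p1 ⊢ p1
  [Ax] p1 ⊢ p1

Result: YES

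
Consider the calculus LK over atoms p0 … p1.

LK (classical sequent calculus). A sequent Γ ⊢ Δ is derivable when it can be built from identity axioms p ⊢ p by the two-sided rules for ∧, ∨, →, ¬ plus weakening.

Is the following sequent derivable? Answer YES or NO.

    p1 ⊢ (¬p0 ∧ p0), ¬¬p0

Search for a countermodel by truth-table:
  v=00: Γ:[p1=F] Δ:[(¬p0 ∧ p0)=F, ¬¬p0=F] refutes=False
  v=01: Γ:[p1=T] Δ:[(¬p0 ∧ p0)=F, ¬¬p0=F] refutes=True  ← countermodel

Result: NO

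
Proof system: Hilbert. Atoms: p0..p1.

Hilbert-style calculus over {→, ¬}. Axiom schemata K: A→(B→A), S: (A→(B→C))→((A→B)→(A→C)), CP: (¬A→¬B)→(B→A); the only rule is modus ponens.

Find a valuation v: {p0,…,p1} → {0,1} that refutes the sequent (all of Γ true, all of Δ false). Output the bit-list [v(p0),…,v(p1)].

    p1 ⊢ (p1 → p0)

Enumerate valuations to refute Γ ⊢ Δ:
  v=00: Γ:[p1=F] Δ:[(p1 → p0)=T] refutes=False
  v=01: Γ:[p1=T] Δ:[(p1 → p0)=F] refutes=True  ← countermodel

Result: [0, 1]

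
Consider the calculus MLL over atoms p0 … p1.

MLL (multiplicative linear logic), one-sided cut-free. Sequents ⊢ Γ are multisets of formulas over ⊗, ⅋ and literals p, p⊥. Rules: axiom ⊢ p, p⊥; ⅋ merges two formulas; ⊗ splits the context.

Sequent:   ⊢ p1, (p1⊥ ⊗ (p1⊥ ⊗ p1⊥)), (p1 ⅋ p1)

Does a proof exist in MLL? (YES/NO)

Derivation trace:
[⅋]  ⊢ p1, (p1⊥ ⊗ (p1⊥ ⊗ p1⊥)), (p1 ⅋ p1)
  [⊗]  ⊢ p1, p1, p1, (p1⊥ ⊗ (p1⊥ ⊗ p1⊥))
    [Ax]  ⊢ p1, p1⊥
    [⊗]  ⊢ p1, p1, (p1⊥ ⊗ p1⊥)
      [Ax]  ⊢ p1, p1⊥
      [Ax]  ⊢ p1, p1⊥

Result: YES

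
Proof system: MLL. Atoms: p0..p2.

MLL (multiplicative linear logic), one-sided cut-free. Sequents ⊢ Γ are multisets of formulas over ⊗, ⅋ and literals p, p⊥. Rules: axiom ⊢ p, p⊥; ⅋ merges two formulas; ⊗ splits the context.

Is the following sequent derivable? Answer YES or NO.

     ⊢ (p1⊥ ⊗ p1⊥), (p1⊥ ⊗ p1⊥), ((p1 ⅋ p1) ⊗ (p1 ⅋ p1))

Proof tree:
[⊗]  ⊢ (p1⊥ ⊗ p1⊥), (p1⊥ ⊗ p1⊥), ((p1 ⅋ p1) ⊗ (p1 ⅋ p1))
  [⅋]  ⊢ (p1⊥ ⊗ p1⊥), (p1 ⅋ p1)
    [⊗]  ⊢ p1, p1, (p1⊥ ⊗ p1⊥)
      [Ax]  ⊢ p1, p1⊥
      [Ax]  ⊢ p1, p1⊥
  [⅋]  ⊢ (p1⊥ ⊗ p1⊥), (p1 ⅋ p1)
    [⊗]  ⊢ p1, p1, (p1⊥ ⊗ p1⊥)
      [Ax]  ⊢ p1, p1⊥
      [Ax]  ⊢ p1, p1⊥

Result: YES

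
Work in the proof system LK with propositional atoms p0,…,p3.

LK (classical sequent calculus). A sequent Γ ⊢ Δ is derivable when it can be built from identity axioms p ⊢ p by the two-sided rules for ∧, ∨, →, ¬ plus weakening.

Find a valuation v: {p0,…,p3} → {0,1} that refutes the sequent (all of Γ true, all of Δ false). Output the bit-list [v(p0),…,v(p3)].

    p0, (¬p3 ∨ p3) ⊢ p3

Truth-table refutation:
  v=0000: Γ:[p0=F, (¬p3 ∨ p3)=T] Δ:[p3=F] refutes=False
  v=0001: Γ:[p0=F, (¬p3 ∨ p3)=T] Δ:[p3=T] refutes=False
  v=0010: Γ:[p0=F, (¬p3 ∨ p3)=T] Δ:[p3=F] refutes=False
  v=0011: Γ:[p0=F, (¬p3 ∨ p3)=T] Δ:[p3=T] refutes=False
  v=0100: Γ:[p0=F, (¬p3 ∨ p3)=T] Δ:[p3=F] refutes=False
  v=0101: Γ:[p0=F, (¬p3 ∨ p3)=T] Δ:[p3=T] refutes=False
  v=0110: Γ:[p0=F, (¬p3 ∨ p3)=T] Δ:[p3=F] refutes=False
  v=0111: Γ:[p0=F, (¬p3 ∨ p3)=T] Δ:[p3=T] refutes=False
  v=1000: Γ:[p0=T, (¬p3 ∨ p3)=T] Δ:[p3=F] refutes=True  ← countermodel

Result: [1, 0, 0, 0]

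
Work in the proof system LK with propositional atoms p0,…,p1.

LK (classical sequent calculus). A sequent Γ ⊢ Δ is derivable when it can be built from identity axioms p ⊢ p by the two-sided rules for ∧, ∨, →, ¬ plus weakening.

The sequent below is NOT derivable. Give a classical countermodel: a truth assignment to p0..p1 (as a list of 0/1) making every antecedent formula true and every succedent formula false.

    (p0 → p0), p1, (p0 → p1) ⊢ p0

Enumerate valuations to refute Γ ⊢ Δ:
  v=00: Γ:[(p0 → p0)=T, p1=F, (p0 → p1)=T] Δ:[p0=F] refutes=False
  v=01: Γ:[(p0 → p0)=T, p1=T, (p0 → p1)=T] Δ:[p0=F] refutes=True  ← countermodel

Result: [0, 1]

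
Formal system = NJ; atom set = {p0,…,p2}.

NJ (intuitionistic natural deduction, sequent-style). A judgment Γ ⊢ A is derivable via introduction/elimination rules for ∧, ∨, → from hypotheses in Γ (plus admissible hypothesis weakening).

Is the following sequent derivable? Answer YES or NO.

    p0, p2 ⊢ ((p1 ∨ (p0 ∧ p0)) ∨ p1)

Proof tree:
[∨I₁] p0, p2 ⊢ ((p1 ∨ (p0 ∧ p0)) ∨ p1)
  [Wk] p0, p2 ⊢ (p1 ∨ (p0 ∧ p0))
    [∨I₂] p0 ⊢ (p1 ∨ (p0 ∧ p0))
      [∧I] p0 ⊢ (p0 ∧ p0)
        [Ax] p0 ⊢ p0
        [Ax] p0 ⊢ p0

Result: YES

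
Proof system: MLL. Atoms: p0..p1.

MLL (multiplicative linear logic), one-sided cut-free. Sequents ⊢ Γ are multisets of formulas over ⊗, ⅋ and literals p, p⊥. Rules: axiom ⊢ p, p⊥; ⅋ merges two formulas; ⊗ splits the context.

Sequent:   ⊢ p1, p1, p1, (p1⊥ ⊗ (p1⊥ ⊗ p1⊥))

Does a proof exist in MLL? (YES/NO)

Derivation trace:
[⊗]  ⊢ p1, p1, p1, (p1⊥ ⊗ (p1⊥ ⊗ p1⊥))
  [Ax]  ⊢ p1, p1⊥
  [⊗]  ⊢ p1, p1, (p1⊥ ⊗ p1⊥)
    [Ax]  ⊢ p1, p1⊥
    [Ax]  ⊢ p1, p1⊥

Result: YES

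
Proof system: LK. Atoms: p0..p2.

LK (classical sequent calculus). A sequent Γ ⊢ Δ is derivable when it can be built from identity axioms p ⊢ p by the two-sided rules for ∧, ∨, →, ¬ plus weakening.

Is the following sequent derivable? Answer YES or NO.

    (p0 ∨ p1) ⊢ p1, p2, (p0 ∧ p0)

Derivation trace:
[∨L] (p0 ∨ p1) ⊢ p1, p2, (p0 ∧ p0)
  [WR] p0 ⊢ (p0 ∧ p0), p2
    [∧R] p0 ⊢ (p0 ∧ p0)
      [Ax] p0 ⊢ p0
      [Ax] p0 ⊢ p0
  [Ax] p1 ⊢ p1

Result: YES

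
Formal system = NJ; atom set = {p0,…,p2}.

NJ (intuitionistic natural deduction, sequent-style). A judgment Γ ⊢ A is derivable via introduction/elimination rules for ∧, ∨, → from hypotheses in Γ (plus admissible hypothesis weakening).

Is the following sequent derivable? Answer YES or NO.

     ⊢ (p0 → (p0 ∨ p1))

Proof tree:
[→I]  ⊢ (p0 → (p0 ∨ p1))
  [∨I₁] p0 ⊢ (p0 ∨ p1)
    [Ax] p0 ⊢ p0

Result: YES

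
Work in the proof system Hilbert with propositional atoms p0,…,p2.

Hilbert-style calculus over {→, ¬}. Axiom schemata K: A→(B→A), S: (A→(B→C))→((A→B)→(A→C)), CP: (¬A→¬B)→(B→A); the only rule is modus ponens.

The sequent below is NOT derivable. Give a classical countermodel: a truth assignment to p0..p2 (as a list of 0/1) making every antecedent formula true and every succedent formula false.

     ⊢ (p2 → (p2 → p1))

Search for a countermodel by truth-table:
  v=000: Γ:[] Δ:[(p2 → (p2 → p1))=T] refutes=False
  v=001: Γ:[] Δ:[(p2 → (p2 → p1))=F] refutes=True  ← countermodel

Result: [0, 0, 1]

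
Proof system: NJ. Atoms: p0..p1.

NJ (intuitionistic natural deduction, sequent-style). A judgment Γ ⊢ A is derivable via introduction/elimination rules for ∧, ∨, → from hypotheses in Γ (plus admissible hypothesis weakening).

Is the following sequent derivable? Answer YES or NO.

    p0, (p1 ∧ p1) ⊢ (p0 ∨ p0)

Derivation (root first):
[∨I₁] p0, (p1 ∧ p1) ⊢ (p0 ∨ p0)
  [Wk] p0, (p1 ∧ p1) ⊢ p0
    [Ax] p0 ⊢ p0

Result: YES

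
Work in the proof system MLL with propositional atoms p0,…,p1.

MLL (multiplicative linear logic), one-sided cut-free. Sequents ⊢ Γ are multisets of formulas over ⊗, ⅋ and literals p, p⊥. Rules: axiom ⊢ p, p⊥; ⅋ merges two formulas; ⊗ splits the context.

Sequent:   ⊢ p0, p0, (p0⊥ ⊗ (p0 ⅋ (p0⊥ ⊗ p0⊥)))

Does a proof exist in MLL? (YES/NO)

Proof tree:
[⊗]  ⊢ p0, p0, (p0⊥ ⊗ (p0 ⅋ (p0⊥ ⊗ p0⊥)))
  [Ax]  ⊢ p0, p0⊥
  [⅋]  ⊢ p0, (p0 ⅋ (p0⊥ ⊗ p0⊥))
    [⊗]  ⊢ p0, p0, (p0⊥ ⊗ p0⊥)
      [Ax]  ⊢ p0, p0⊥
      [Ax]  ⊢ p0, p0⊥

Result: YES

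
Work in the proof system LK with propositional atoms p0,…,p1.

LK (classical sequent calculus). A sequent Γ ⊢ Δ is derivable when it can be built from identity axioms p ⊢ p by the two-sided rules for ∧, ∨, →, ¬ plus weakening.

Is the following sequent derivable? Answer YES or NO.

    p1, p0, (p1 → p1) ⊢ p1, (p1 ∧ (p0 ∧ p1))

Derivation (root first):
[∧R] p1, p0, (p1 → p1) ⊢ p1, (p1 ∧ (p0 ∧ p1))
  [→L] p1, p0, (p1 → p1) ⊢ p1
    [WL] p1, p0 ⊢ p1
      [Ax] p1 ⊢ p1
    [Ax] p1 ⊢ p1
  [∧R] p1, p0 ⊢ p1, (p0 ∧ p1)
    [WR] p1, p0 ⊢ p1, p0
      [WL] p1, p0 ⊢ p1
        [Ax] p1 ⊢ p1
    [Ax] p1 ⊢ p1

Result: YES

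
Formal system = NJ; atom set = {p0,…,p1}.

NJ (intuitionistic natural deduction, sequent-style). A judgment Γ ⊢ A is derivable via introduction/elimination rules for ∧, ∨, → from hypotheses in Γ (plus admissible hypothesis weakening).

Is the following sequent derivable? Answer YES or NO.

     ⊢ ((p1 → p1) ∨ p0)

Derivation trace:
[∨I₁]  ⊢ ((p1 → p1) ∨ p0)
  [→I]  ⊢ (p1 → p1)
    [Ax] p1 ⊢ p1

Result: YES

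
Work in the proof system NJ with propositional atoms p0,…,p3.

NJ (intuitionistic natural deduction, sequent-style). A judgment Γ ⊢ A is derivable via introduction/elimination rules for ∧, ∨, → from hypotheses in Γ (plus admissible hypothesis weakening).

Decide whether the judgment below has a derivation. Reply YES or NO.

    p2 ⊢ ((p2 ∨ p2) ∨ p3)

Proof tree:
[∨I₁] p2 ⊢ ((p2 ∨ p2) ∨ p3)
  [∨I₁] p2 ⊢ (p2 ∨ p2)
    [Ax] p2 ⊢ p2

Result: YES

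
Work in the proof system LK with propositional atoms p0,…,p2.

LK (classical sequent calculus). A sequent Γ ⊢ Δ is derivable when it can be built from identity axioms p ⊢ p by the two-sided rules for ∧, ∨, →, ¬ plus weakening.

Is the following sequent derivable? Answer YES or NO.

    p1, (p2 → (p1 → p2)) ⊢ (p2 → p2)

Derivation (root first):
[→R] p1, (p2 → (p1 → p2)) ⊢ (p2 → p2)
  [→L] p1, p2, (p2 → (p1 → p2)) ⊢ p2
    [Ax] p2 ⊢ p2
    [→L] p1, (p1 → p2) ⊢ p2
      [Ax] p1 ⊢ p1
      [Ax] p2 ⊢ p2

Result: YES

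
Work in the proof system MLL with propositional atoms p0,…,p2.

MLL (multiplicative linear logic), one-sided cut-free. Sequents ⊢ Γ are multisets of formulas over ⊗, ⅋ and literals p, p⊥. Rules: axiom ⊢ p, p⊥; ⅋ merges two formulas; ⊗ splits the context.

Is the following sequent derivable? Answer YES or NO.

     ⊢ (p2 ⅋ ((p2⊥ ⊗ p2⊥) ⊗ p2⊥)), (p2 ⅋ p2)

Proof tree:
[⅋]  ⊢ (p2 ⅋ ((p2⊥ ⊗ p2⊥) ⊗ p2⊥)), (p2 ⅋ p2)
  [⅋]  ⊢ p2, p2, (p2 ⅋ ((p2⊥ ⊗ p2⊥) ⊗ p2⊥))
    [⊗]  ⊢ p2, p2, p2, ((p2⊥ ⊗ p2⊥) ⊗ p2⊥)
      [⊗]  ⊢ p2, p2, (p2⊥ ⊗ p2⊥)
        [Ax]  ⊢ p2, p2⊥
        [Ax]  ⊢ p2, p2⊥
      [Ax]  ⊢ p2, p2⊥

Result: YES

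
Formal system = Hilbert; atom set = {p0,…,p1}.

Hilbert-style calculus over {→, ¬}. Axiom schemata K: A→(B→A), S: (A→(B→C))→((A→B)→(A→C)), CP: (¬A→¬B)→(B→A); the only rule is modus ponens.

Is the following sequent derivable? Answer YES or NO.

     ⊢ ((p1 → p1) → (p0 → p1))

Search for a countermodel by truth-table:
  v=00: Γ:[] Δ:[((p1 → p1) → (p0 → p1))=T] refutes=False
  v=01: Γ:[] Δ:[((p1 → p1) → (p0 → p1))=T] refutes=False
  v=10: Γ:[] Δ:[((p1 → p1) → (p0 → p1))=F] refutes=True  ← countermodel

Result: NO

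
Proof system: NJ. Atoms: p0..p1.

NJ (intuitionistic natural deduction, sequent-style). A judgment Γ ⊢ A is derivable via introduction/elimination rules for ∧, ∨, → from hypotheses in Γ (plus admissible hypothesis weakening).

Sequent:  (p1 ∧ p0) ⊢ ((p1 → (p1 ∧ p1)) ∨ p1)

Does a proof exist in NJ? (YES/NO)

Proof tree:
[Wk] (p1 ∧ p0) ⊢ ((p1 → (p1 ∧ p1)) ∨ p1)
  [∨I₁]  ⊢ ((p1 → (p1 ∧ p1)) ∨ p1)
    [→I]  ⊢ (p1 → (p1 ∧ p1))
      [∧I] p1 ⊢ (p1 ∧ p1)
        [Ax] p1 ⊢ p1
        [Ax] p1 ⊢ p1

Result: YES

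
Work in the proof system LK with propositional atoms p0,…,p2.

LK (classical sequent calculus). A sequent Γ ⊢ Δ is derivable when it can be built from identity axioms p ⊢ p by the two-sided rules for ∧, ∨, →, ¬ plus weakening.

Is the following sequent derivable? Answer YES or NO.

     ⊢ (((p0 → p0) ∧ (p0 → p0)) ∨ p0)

Proof tree:
[∨R]  ⊢ (((p0 → p0) ∧ (p0 → p0)) ∨ p0)
  [WR]  ⊢ ((p0 → p0) ∧ (p0 → p0)), p0
    [∧R]  ⊢ ((p0 → p0) ∧ (p0 → p0))
      [→R]  ⊢ (p0 → p0)
        [Ax] p0 ⊢ p0
      [→R]  ⊢ (p0 → p0)
        [Ax] p0 ⊢ p0

Result: YES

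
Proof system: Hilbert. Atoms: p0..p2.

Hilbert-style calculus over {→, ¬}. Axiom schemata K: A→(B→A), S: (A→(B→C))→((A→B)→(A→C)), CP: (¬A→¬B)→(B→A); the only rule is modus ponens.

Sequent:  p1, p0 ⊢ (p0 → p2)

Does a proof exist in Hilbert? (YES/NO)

Truth-table refutation:
  v=000: Γ:[p1=F, p0=F] Δ:[(p0 → p2)=T] refutes=False
  v=001: Γ:[p1=F, p0=F] Δ:[(p0 → p2)=T] refutes=False
  v=010: Γ:[p1=T, p0=F] Δ:[(p0 → p2)=T] refutes=False
  v=011: Γ:[p1=T, p0=F] Δ:[(p0 → p2)=T] refutes=False
  v=100: Γ:[p1=F, p0=T] Δ:[(p0 → p2)=F] refutes=False
  v=101: Γ:[p1=F, p0=T] Δ:[(p0 → p2)=T] refutes=False
  v=110: Γ:[p1=T, p0=T] Δ:[(p0 → p2)=F] refutes=True  ← countermodel

Result: NO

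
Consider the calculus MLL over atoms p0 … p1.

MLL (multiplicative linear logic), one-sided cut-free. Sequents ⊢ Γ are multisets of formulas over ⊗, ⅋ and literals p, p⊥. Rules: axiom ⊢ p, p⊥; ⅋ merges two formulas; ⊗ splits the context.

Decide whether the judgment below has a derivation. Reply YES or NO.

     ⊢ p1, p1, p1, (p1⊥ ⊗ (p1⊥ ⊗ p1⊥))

Proof tree:
[⊗]  ⊢ p1, p1, p1, (p1⊥ ⊗ (p1⊥ ⊗ p1⊥))
  [Ax]  ⊢ p1, p1⊥
  [⊗]  ⊢ p1, p1, (p1⊥ ⊗ p1⊥)
    [Ax]  ⊢ p1, p1⊥
    [Ax]  ⊢ p1, p1⊥

Result: YES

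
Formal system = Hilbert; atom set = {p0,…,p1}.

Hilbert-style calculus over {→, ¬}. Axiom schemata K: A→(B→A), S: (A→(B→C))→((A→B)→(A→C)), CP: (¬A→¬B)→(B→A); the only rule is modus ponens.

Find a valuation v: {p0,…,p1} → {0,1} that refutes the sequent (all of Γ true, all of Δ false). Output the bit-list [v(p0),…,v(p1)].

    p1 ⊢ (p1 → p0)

Search for a countermodel by truth-table:
  v=00: Γ:[p1=F] Δ:[(p1 → p0)=T] refutes=False
  v=01: Γ:[p1=T] Δ:[(p1 → p0)=F] refutes=True  ← countermodel

Result: [0, 1]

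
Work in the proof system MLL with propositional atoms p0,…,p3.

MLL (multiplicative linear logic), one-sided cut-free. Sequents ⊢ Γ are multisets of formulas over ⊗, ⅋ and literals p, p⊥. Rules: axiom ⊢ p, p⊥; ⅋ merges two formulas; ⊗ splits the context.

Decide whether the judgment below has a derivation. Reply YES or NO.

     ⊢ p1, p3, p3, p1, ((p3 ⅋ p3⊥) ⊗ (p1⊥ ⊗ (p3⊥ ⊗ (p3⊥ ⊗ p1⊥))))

Derivation (root first):
[⊗]  ⊢ p1, p3, p3, p1, ((p3 ⅋ p3⊥) ⊗ (p1⊥ ⊗ (p3⊥ ⊗ (p3⊥ ⊗ p1⊥))))
  [⅋]  ⊢ (p3 ⅋ p3⊥)
    [Ax]  ⊢ p3, p3⊥
  [⊗]  ⊢ p1, p3, p3, p1, (p1⊥ ⊗ (p3⊥ ⊗ (p3⊥ ⊗ p1⊥)))
    [Ax]  ⊢ p1, p1⊥
    [⊗]  ⊢ p3, p3, p1, (p3⊥ ⊗ (p3⊥ ⊗ p1⊥))
      [Ax]  ⊢ p3, p3⊥
      [⊗]  ⊢ p3, p1, (p3⊥ ⊗ p1⊥)
        [Ax]  ⊢ p3, p3⊥
        [Ax]  ⊢ p1, p1⊥

Result: YES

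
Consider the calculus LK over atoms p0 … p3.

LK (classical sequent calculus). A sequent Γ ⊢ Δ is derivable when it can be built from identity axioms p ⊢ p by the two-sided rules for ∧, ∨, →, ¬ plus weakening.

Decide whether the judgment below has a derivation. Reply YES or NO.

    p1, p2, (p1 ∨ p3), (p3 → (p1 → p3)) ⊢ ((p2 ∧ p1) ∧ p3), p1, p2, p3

Proof tree:
[→L] p1, p2, (p1 ∨ p3), (p3 → (p1 → p3)) ⊢ ((p2 ∧ p1) ∧ p3), p1, p2, p3
  [∨L] (p1 ∨ p3) ⊢ p1, p3
    [Ax] p1 ⊢ p1
    [Ax] p3 ⊢ p3
  [∧R] p1, p2, (p1 → p3) ⊢ p2, p3, ((p2 ∧ p1) ∧ p3)
    [∧R] p2 ⊢ p2, (p2 ∧ p1)
      [Ax] p2 ⊢ p2
      [WR] p2 ⊢ p2, p1
        [Ax] p2 ⊢ p2
    [WR] p1, (p1 → p3) ⊢ p3, p3
      [→L] p1, (p1 → p3) ⊢ p3
        [Ax] p1 ⊢ p1
        [Ax] p3 ⊢ p3

Result: YES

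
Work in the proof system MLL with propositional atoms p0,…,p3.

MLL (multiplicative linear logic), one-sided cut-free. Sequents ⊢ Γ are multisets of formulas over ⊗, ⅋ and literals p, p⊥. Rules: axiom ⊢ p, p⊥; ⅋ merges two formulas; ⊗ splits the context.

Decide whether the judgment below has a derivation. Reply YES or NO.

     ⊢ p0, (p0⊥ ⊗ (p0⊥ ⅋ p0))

Derivation (root first):
[⊗]  ⊢ p0, (p0⊥ ⊗ (p0⊥ ⅋ p0))
  [Ax]  ⊢ p0, p0⊥
  [⅋]  ⊢ (p0⊥ ⅋ p0)
    [Ax]  ⊢ p0, p0⊥

Result: YES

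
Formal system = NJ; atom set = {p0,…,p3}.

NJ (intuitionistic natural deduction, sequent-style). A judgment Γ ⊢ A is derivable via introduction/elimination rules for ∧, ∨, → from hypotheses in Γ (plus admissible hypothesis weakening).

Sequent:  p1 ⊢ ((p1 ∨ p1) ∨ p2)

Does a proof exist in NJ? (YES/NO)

Derivation (root first):
[∨I₁] p1 ⊢ ((p1 ∨ p1) ∨ p2)
  [∨I₂] p1 ⊢ (p1 ∨ p1)
    [Ax] p1 ⊢ p1

Result: YES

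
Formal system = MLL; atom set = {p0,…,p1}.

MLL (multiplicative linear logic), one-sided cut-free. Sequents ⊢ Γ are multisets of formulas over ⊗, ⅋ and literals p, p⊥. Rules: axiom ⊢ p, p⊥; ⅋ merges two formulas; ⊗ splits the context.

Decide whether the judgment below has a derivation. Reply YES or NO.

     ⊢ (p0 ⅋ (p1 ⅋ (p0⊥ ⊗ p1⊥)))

Derivation (root first):
[⅋]  ⊢ (p0 ⅋ (p1 ⅋ (p0⊥ ⊗ p1⊥)))
  [⅋]  ⊢ p0, (p1 ⅋ (p0⊥ ⊗ p1⊥))
    [⊗]  ⊢ p0, p1, (p0⊥ ⊗ p1⊥)
      [Ax]  ⊢ p0, p0⊥
      [Ax]  ⊢ p1, p1⊥

Result: YES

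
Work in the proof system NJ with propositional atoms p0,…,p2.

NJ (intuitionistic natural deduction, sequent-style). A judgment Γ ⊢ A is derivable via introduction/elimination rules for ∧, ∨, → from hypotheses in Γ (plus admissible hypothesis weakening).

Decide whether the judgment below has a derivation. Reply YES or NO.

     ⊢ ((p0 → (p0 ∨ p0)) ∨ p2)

Proof tree:
[∨I₁]  ⊢ ((p0 → (p0 ∨ p0)) ∨ p2)
  [→I]  ⊢ (p0 → (p0 ∨ p0))
    [∨I₂] p0 ⊢ (p0 ∨ p0)
      [Ax] p0 ⊢ p0

Result: YES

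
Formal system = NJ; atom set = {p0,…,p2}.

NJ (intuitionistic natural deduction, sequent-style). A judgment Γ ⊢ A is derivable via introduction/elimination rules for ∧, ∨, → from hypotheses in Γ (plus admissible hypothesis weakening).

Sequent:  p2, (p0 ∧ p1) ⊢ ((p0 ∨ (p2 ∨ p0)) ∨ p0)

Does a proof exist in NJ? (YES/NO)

Derivation (root first):
[∨I₁] p2, (p0 ∧ p1) ⊢ ((p0 ∨ (p2 ∨ p0)) ∨ p0)
  [∨I₂] p2, (p0 ∧ p1) ⊢ (p0 ∨ (p2 ∨ p0))
    [∨I₁] p2, (p0 ∧ p1) ⊢ (p2 ∨ p0)
      [Wk] p2, (p0 ∧ p1) ⊢ p2
        [Ax] p2 ⊢ p2

Result: YES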